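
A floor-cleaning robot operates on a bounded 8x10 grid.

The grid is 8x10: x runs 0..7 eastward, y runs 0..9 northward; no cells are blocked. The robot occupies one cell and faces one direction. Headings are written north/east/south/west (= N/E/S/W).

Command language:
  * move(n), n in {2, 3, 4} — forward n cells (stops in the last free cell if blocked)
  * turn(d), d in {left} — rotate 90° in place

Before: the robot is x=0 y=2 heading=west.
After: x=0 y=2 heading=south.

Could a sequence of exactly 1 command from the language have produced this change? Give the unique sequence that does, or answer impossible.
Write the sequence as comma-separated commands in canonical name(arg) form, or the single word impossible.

key: parked at (0,2) the whole time — nothing moves the robot
t0: x=0 y=2 heading=west
step 1 (turn(left)): x=0 y=2 heading=south
no other 1-command option fits: unique.

turn(left)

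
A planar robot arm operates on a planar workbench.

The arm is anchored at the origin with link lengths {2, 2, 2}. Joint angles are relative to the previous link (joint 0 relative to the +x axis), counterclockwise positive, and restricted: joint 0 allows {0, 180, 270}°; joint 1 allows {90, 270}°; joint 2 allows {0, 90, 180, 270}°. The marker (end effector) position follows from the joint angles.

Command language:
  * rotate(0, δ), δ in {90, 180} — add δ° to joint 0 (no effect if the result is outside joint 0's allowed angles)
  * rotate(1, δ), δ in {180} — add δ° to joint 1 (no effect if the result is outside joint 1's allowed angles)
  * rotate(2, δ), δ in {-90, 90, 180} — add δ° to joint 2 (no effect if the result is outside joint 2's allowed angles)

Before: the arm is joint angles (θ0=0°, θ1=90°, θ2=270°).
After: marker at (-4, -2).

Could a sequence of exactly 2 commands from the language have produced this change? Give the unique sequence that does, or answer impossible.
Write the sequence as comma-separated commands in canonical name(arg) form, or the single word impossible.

rotate(0, 90), rotate(0, 180)

key: order matters: swapping rotate(0, 90) and rotate(0, 180) lands elsewhere
begin: joint angles (θ0=0°, θ1=90°, θ2=270°)
step 1 (rotate(0, 90)): joint angles (θ0=0°, θ1=90°, θ2=270°)
step 2 (rotate(0, 180)): joint angles (θ0=180°, θ1=90°, θ2=270°)
no rival 2-sequence matches.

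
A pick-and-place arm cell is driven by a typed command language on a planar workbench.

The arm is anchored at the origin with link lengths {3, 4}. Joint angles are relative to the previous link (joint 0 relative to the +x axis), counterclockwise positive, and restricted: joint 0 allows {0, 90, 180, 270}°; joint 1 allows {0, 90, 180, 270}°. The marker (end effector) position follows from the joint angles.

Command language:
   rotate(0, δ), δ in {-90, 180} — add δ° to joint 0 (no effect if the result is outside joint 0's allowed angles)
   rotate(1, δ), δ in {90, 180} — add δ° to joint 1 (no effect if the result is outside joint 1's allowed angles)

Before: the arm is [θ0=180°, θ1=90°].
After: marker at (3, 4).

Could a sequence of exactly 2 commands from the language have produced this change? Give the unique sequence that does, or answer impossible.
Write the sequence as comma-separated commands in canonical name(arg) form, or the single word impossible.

start: [θ0=180°, θ1=90°]
[1] after rotate(0, -90): [θ0=90°, θ1=90°]
[2] after rotate(0, -90): [θ0=0°, θ1=90°]
all 16 alternatives checked — unique.

rotate(0, -90), rotate(0, -90)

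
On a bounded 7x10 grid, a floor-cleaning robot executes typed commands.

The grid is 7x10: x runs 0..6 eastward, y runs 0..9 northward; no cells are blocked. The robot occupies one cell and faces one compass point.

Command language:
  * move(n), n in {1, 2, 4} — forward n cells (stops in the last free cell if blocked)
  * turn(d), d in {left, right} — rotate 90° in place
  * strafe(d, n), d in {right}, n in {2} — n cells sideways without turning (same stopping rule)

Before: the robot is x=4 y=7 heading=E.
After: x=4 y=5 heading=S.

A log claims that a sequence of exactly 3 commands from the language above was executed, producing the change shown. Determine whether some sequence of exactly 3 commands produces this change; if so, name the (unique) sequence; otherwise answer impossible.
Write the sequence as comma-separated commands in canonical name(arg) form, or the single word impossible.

turn(right), move(1), move(1)

key: order matters: swapping turn(right) and move(1) lands elsewhere
from: x=4 y=7 heading=E
1. turn(right) → x=4 y=7 heading=S
2. move(1) → x=4 y=6 heading=S
3. move(1) → x=4 y=5 heading=S
all 216 alternatives checked — unique.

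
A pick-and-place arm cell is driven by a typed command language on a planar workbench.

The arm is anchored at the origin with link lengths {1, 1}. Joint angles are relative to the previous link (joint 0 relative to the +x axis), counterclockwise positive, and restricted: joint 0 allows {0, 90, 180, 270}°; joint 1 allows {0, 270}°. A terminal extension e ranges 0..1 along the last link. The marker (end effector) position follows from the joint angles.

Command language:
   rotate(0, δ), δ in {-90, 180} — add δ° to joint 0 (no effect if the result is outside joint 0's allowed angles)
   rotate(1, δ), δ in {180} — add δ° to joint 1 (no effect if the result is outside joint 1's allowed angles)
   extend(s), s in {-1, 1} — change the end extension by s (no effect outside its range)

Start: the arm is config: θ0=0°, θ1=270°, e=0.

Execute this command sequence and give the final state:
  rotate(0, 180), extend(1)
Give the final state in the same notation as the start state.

config: θ0=180°, θ1=270°, e=1

from: config: θ0=0°, θ1=270°, e=0
[1] after rotate(0, 180): config: θ0=180°, θ1=270°, e=0
[2] after extend(1): config: θ0=180°, θ1=270°, e=1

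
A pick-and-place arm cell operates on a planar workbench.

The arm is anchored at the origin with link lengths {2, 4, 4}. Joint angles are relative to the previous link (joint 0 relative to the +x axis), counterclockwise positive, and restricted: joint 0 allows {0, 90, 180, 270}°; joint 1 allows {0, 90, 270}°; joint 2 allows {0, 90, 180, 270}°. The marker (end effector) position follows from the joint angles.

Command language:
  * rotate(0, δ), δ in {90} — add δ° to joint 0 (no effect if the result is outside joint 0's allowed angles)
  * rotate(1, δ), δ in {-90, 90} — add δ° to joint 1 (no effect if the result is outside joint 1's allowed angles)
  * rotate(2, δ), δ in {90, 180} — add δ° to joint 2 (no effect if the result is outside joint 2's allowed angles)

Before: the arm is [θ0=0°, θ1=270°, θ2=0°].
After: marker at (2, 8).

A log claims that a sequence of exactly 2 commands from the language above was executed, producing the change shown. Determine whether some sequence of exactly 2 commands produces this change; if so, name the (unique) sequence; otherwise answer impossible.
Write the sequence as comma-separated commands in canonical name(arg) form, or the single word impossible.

begin: [θ0=0°, θ1=270°, θ2=0°]
step 1 (rotate(1, 90)): [θ0=0°, θ1=0°, θ2=0°]
step 2 (rotate(1, 90)): [θ0=0°, θ1=90°, θ2=0°]
uniquely the one of 25 2-step routes that fits.

rotate(1, 90), rotate(1, 90)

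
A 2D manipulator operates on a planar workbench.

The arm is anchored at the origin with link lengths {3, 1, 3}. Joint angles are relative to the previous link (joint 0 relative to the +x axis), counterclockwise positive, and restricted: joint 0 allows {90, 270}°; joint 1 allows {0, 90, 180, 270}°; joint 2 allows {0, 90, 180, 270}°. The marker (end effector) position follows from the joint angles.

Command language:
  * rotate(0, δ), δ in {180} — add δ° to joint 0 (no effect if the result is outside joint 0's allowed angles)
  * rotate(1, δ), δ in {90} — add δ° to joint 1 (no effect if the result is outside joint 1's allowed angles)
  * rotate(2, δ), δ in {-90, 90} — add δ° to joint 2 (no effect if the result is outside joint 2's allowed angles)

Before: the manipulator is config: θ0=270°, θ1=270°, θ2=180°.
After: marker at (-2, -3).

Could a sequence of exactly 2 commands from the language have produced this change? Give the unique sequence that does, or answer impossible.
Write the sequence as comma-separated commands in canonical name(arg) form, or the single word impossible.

initial: config: θ0=270°, θ1=270°, θ2=180°
[1] after rotate(1, 90): config: θ0=270°, θ1=0°, θ2=180°
[2] after rotate(1, 90): config: θ0=270°, θ1=90°, θ2=180°
no rival 2-sequence matches.

rotate(1, 90), rotate(1, 90)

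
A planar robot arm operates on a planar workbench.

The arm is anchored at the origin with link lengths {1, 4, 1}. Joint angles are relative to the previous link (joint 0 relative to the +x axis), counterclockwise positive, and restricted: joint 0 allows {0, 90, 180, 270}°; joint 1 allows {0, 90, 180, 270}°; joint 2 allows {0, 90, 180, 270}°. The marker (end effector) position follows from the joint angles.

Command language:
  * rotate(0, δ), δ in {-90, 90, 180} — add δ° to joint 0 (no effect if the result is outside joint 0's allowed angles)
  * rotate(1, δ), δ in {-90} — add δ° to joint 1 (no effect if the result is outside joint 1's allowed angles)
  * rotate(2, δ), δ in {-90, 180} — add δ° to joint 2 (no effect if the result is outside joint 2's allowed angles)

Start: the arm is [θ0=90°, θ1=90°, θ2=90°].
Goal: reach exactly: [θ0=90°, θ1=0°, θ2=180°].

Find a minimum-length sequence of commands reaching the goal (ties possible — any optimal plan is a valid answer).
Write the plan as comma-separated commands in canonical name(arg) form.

rotate(2, 180), rotate(2, -90), rotate(1, -90)

start: [θ0=90°, θ1=90°, θ2=90°]
1. rotate(2, 180) → [θ0=90°, θ1=90°, θ2=270°]
2. rotate(2, -90) → [θ0=90°, θ1=90°, θ2=180°]
3. rotate(1, -90) → [θ0=90°, θ1=0°, θ2=180°]
shorter routes all fall short; 3 is best.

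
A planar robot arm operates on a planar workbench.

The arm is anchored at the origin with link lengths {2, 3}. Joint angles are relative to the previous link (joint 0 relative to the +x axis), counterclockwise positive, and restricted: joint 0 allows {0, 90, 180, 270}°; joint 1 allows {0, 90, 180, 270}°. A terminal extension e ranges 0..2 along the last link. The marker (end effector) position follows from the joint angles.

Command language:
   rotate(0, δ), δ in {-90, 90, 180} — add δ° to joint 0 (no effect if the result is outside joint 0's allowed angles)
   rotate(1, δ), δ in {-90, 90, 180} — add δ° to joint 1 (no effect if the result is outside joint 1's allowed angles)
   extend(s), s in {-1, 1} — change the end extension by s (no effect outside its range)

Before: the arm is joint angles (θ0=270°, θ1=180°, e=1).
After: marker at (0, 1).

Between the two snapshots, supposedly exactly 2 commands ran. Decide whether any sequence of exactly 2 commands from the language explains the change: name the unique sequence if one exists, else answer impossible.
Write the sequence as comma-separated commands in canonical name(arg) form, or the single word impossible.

extend(-1), extend(-1)

start: joint angles (θ0=270°, θ1=180°, e=1)
step 1 (extend(-1)): joint angles (θ0=270°, θ1=180°, e=0)
step 2 (extend(-1)): joint angles (θ0=270°, θ1=180°, e=0)
uniquely the one of 64 2-step routes that fits.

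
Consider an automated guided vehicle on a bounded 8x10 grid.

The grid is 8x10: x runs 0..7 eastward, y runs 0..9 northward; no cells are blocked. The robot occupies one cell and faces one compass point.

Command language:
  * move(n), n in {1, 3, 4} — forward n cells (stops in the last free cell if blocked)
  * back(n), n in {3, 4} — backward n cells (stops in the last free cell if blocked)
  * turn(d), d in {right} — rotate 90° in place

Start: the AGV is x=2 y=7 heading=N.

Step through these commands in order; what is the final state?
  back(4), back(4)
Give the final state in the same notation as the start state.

from: x=2 y=7 heading=N
step 1 (back(4)): x=2 y=3 heading=N
step 2 (back(4)): x=2 y=0 heading=N

x=2 y=0 heading=N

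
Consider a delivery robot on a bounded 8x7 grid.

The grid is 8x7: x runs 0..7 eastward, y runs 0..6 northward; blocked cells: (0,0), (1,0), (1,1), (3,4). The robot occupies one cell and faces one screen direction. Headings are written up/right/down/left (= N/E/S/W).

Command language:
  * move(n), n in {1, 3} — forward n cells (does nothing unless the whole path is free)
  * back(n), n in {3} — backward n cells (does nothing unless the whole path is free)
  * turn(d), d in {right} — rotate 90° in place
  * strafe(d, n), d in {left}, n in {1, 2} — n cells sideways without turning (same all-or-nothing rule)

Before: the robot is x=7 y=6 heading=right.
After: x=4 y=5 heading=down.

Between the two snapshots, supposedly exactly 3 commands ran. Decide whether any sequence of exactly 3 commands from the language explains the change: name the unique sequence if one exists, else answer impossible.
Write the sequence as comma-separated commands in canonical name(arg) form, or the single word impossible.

key: cell and facing (now S) both changed — the 3 commands mix motion and turning
t0: x=7 y=6 heading=right
[1] after back(3): x=4 y=6 heading=right
[2] after turn(right): x=4 y=6 heading=down
[3] after move(1): x=4 y=5 heading=down
no other 3-command option fits: unique.

back(3), turn(right), move(1)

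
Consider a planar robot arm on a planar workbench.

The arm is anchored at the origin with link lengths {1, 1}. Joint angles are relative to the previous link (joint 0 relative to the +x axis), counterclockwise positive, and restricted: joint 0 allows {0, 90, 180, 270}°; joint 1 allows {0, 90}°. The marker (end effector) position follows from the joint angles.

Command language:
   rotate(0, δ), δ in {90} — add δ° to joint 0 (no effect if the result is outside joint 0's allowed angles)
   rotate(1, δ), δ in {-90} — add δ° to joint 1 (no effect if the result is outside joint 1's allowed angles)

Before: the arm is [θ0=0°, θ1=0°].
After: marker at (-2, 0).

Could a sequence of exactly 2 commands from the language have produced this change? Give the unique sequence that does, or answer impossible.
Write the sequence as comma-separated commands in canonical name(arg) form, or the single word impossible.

rotate(0, 90), rotate(0, 90)

start: [θ0=0°, θ1=0°]
t=1 rotate(0, 90) ⇒ [θ0=90°, θ1=0°]
t=2 rotate(0, 90) ⇒ [θ0=180°, θ1=0°]
all 4 alternatives checked — unique.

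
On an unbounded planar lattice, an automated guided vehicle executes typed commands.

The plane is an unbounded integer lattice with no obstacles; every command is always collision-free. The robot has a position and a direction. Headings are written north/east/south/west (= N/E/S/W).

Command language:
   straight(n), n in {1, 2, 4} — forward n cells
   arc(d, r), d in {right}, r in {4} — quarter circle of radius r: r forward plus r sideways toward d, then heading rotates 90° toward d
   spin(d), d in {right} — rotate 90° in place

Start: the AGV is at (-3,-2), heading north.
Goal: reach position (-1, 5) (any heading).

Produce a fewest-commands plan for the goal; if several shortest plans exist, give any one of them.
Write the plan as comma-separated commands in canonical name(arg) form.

initial: at (-3,-2), heading north
[1] after straight(1): at (-3,-1), heading north
[2] after straight(4): at (-3,3), heading north
[3] after straight(2): at (-3,5), heading north
[4] after spin(right): at (-3,5), heading east
[5] after straight(2): at (-1,5), heading east
minimal: 5 command(s), checked below 5.

straight(1), straight(4), straight(2), spin(right), straight(2)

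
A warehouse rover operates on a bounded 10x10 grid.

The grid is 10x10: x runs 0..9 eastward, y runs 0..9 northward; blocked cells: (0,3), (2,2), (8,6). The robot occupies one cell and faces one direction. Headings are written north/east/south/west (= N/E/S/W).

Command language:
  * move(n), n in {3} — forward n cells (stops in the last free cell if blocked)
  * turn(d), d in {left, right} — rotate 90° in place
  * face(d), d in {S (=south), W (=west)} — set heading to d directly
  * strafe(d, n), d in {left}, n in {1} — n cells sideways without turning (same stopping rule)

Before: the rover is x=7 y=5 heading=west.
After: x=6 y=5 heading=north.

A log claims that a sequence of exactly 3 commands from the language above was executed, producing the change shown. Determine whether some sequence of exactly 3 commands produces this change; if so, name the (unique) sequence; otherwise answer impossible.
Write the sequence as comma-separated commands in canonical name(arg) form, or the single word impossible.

face(W), turn(right), strafe(left, 1)

key: cell and facing (now N) both changed — the 3 commands mix motion and turning
begin: x=7 y=5 heading=west
[1] after face(W): x=7 y=5 heading=west
[2] after turn(right): x=7 y=5 heading=north
[3] after strafe(left, 1): x=6 y=5 heading=north
no rival 3-sequence matches.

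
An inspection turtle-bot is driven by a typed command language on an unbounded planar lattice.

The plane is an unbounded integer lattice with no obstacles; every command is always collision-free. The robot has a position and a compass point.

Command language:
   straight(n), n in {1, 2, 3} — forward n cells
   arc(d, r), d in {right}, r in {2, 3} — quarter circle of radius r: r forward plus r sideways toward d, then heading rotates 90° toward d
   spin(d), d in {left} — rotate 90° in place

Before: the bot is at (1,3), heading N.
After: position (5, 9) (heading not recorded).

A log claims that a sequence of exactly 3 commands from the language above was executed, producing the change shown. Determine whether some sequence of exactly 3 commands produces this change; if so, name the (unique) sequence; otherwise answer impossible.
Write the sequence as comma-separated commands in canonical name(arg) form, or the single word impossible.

straight(3), arc(right, 3), straight(1)

key: order matters: swapping straight(3) and straight(1) lands elsewhere
begin: at (1,3), heading N
step 1 (straight(3)): at (1,6), heading N
step 2 (arc(right, 3)): at (4,9), heading E
step 3 (straight(1)): at (5,9), heading E
all 216 alternatives checked — unique.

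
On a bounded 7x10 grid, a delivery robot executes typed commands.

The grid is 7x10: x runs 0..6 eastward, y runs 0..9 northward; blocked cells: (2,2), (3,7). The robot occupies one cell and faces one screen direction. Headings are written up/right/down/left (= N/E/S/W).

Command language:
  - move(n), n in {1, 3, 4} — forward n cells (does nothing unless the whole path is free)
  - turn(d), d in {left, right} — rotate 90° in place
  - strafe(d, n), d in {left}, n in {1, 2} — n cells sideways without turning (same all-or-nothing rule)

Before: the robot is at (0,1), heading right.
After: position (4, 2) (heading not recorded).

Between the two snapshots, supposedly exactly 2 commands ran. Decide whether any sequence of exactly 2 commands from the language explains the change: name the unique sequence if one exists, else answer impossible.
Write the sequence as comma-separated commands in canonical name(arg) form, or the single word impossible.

move(4), strafe(left, 1)

key: running strafe(left, 1) before move(4) would end elsewhere — order is forced
begin: at (0,1), heading right
t=1 move(4) ⇒ at (4,1), heading right
t=2 strafe(left, 1) ⇒ at (4,2), heading right
all 49 alternatives checked — unique.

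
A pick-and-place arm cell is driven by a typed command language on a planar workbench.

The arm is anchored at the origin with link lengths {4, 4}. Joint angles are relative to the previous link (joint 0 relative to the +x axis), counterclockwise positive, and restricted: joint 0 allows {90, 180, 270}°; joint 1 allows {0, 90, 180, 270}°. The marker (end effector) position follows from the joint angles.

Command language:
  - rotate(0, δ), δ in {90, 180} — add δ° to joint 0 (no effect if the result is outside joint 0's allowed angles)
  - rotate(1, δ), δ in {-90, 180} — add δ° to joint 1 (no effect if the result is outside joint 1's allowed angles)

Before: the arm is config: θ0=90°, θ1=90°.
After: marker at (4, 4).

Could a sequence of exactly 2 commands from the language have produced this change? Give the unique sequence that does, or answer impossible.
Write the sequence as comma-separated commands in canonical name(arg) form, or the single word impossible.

begin: config: θ0=90°, θ1=90°
1. rotate(1, -90) → config: θ0=90°, θ1=0°
2. rotate(1, -90) → config: θ0=90°, θ1=270°
uniquely the one of 16 2-step routes that fits.

rotate(1, -90), rotate(1, -90)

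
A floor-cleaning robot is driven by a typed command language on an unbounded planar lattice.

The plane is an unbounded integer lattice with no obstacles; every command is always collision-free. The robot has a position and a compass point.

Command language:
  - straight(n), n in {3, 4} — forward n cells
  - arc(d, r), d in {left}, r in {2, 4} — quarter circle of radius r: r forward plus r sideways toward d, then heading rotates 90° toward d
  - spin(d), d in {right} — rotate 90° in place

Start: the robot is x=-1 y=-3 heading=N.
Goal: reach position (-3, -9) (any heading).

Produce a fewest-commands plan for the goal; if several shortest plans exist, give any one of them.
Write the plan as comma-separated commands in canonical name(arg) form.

arc(left, 2), arc(left, 4), arc(left, 4)

start: x=-1 y=-3 heading=N
step 1 (arc(left, 2)): x=-3 y=-1 heading=W
step 2 (arc(left, 4)): x=-7 y=-5 heading=S
step 3 (arc(left, 4)): x=-3 y=-9 heading=E
no 2-step plan works, so 3 is optimal.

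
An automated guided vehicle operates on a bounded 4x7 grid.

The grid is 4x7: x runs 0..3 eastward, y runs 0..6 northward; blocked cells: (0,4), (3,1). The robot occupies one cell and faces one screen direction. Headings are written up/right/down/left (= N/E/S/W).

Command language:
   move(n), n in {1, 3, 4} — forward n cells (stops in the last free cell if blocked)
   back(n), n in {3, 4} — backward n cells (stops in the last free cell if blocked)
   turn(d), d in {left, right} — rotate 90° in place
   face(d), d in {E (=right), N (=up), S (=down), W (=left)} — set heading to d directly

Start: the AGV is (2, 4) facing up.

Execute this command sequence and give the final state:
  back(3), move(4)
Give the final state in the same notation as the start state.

(2, 5) facing up

begin: (2, 4) facing up
[1] after back(3): (2, 1) facing up
[2] after move(4): (2, 5) facing up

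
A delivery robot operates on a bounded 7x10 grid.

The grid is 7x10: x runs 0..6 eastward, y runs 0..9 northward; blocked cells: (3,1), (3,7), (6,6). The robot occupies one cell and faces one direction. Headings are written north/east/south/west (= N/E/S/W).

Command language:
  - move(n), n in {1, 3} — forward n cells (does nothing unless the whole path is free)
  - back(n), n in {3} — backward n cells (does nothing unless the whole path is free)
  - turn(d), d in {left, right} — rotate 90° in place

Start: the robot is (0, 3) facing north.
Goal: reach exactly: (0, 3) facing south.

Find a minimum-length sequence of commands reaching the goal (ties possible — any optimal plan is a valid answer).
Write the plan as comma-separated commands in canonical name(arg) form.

turn(left), turn(left)

initial: (0, 3) facing north
1. turn(left) → (0, 3) facing west
2. turn(left) → (0, 3) facing south
nothing shorter than 2 reaches the goal.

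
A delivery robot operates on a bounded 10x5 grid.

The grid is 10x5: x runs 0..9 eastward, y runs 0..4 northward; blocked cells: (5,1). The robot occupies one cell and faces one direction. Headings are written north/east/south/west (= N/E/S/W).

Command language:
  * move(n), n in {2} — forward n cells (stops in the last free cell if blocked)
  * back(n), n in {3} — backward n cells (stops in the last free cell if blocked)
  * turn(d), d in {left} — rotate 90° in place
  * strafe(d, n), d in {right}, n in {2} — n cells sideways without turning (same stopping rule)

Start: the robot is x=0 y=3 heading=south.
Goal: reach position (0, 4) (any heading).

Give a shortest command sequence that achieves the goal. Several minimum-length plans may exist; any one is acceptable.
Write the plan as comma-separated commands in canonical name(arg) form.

back(3)

begin: x=0 y=3 heading=south
t=1 back(3) ⇒ x=0 y=4 heading=south
no 0-step plan works, so 1 is optimal.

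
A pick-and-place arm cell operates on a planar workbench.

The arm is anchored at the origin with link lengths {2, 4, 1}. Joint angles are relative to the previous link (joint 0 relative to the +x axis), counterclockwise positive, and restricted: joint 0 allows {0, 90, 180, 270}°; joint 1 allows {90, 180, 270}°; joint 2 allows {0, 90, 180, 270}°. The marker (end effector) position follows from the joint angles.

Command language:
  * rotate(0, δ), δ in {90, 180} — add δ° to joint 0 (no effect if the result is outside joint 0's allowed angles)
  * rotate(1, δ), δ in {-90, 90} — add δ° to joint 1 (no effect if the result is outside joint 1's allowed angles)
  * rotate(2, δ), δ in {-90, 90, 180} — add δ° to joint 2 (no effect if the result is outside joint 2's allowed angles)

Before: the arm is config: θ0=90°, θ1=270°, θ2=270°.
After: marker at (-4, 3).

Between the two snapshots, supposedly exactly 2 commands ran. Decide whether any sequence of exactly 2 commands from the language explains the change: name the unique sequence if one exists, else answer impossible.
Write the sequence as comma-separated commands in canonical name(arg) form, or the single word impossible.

from: config: θ0=90°, θ1=270°, θ2=270°
step 1 (rotate(1, -90)): config: θ0=90°, θ1=180°, θ2=270°
step 2 (rotate(1, -90)): config: θ0=90°, θ1=90°, θ2=270°
no rival 2-sequence matches.

rotate(1, -90), rotate(1, -90)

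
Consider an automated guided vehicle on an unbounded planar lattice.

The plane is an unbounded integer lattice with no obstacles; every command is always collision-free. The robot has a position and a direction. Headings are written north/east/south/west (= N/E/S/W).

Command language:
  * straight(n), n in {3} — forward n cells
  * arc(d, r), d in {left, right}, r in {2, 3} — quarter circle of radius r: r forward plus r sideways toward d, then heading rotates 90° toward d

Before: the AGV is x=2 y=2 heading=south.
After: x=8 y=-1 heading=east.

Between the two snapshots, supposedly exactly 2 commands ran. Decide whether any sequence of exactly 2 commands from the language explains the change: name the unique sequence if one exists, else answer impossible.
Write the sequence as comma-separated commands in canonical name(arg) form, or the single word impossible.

key: position moved to (8,-1) AND the heading swung to E — translation plus rotation needed
from: x=2 y=2 heading=south
1. arc(left, 3) → x=5 y=-1 heading=east
2. straight(3) → x=8 y=-1 heading=east
uniquely the one of 25 2-step routes that fits.

arc(left, 3), straight(3)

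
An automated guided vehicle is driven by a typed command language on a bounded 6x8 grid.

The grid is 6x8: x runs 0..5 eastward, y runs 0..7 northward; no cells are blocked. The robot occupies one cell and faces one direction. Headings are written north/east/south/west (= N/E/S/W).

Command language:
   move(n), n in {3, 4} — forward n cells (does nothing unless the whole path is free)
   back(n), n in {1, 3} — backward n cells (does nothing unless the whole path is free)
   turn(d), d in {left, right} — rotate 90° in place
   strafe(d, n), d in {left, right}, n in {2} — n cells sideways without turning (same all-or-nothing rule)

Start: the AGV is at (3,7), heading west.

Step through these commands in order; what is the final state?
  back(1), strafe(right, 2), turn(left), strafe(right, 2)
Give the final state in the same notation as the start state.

at (2,7), heading south

begin: at (3,7), heading west
step 1 (back(1)): at (4,7), heading west
step 2 (strafe(right, 2)): at (4,7), heading west
step 3 (turn(left)): at (4,7), heading south
step 4 (strafe(right, 2)): at (2,7), heading south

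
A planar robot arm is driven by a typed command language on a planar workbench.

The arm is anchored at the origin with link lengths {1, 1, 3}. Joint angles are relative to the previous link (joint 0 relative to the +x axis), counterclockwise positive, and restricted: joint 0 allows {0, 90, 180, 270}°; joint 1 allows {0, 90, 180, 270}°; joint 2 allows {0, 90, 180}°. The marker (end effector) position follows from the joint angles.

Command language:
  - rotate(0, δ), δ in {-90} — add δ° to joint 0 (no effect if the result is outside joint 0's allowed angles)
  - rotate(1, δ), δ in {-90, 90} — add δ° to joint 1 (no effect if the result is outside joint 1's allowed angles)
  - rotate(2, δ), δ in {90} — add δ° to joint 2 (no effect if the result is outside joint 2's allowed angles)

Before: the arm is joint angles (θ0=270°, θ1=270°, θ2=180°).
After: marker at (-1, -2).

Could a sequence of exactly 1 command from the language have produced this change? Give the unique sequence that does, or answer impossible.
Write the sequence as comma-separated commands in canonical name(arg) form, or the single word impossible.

t0: joint angles (θ0=270°, θ1=270°, θ2=180°)
step 1 (rotate(0, -90)): joint angles (θ0=180°, θ1=270°, θ2=180°)
uniquely the one of 4 1-step routes that fits.

rotate(0, -90)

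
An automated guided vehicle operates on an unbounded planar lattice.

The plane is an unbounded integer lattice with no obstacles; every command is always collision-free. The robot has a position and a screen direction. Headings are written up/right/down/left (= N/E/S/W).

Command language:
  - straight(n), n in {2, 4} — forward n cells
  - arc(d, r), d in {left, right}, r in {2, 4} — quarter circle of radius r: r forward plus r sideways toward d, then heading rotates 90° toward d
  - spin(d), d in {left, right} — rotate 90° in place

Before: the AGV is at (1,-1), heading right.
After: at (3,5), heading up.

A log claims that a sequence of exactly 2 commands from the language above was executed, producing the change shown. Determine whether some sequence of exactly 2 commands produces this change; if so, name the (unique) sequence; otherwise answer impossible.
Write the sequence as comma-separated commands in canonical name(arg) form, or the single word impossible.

key: order matters: swapping arc(left, 2) and straight(4) lands elsewhere
initial: at (1,-1), heading right
t=1 arc(left, 2) ⇒ at (3,1), heading up
t=2 straight(4) ⇒ at (3,5), heading up
no rival 2-sequence matches.

arc(left, 2), straight(4)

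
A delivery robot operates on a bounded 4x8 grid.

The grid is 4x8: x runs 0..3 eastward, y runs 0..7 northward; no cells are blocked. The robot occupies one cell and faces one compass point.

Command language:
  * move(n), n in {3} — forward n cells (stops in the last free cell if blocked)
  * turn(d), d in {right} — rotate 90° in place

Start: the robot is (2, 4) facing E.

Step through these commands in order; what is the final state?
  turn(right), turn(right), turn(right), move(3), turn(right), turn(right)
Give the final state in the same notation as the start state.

initial: (2, 4) facing E
step 1 (turn(right)): (2, 4) facing S
step 2 (turn(right)): (2, 4) facing W
step 3 (turn(right)): (2, 4) facing N
step 4 (move(3)): (2, 7) facing N
step 5 (turn(right)): (2, 7) facing E
step 6 (turn(right)): (2, 7) facing S

(2, 7) facing S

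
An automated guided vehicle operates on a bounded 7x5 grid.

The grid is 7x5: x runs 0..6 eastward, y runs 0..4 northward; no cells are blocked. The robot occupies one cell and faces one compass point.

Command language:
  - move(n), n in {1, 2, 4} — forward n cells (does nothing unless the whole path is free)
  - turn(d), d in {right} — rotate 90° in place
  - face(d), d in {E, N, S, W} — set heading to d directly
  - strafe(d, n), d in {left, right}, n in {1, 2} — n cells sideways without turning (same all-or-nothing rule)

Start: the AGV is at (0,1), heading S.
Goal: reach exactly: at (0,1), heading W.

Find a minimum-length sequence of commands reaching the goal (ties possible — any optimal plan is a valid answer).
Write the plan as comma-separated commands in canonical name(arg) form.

start: at (0,1), heading S
step 1 (face(W)): at (0,1), heading W
minimal: 1 command(s), checked below 1.

face(W)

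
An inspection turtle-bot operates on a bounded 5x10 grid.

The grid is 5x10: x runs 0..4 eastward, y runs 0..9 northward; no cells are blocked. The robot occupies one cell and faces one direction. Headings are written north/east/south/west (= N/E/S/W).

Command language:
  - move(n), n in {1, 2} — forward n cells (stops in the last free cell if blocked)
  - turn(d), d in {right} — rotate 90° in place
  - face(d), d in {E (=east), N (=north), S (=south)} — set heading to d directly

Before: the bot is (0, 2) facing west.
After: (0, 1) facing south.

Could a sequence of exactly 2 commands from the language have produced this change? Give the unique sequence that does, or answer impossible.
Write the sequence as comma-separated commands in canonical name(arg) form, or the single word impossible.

key: running move(1) before face(S) would end elsewhere — order is forced
initial: (0, 2) facing west
step 1 (face(S)): (0, 2) facing south
step 2 (move(1)): (0, 1) facing south
uniquely the one of 36 2-step routes that fits.

face(S), move(1)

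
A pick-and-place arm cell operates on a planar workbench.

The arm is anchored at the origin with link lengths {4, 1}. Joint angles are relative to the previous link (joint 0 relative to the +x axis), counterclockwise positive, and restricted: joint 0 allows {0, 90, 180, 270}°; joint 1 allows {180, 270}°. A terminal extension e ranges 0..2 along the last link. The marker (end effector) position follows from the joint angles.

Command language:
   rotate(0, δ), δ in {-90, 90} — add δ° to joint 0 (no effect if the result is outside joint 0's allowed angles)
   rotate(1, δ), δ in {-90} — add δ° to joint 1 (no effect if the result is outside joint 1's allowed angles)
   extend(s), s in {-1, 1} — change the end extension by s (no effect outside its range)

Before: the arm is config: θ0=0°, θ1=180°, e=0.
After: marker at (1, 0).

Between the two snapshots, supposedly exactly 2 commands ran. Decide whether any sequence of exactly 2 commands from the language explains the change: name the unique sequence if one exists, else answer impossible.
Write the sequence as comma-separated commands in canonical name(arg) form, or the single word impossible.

from: config: θ0=0°, θ1=180°, e=0
step 1 (extend(1)): config: θ0=0°, θ1=180°, e=1
step 2 (extend(1)): config: θ0=0°, θ1=180°, e=2
no rival 2-sequence matches.

extend(1), extend(1)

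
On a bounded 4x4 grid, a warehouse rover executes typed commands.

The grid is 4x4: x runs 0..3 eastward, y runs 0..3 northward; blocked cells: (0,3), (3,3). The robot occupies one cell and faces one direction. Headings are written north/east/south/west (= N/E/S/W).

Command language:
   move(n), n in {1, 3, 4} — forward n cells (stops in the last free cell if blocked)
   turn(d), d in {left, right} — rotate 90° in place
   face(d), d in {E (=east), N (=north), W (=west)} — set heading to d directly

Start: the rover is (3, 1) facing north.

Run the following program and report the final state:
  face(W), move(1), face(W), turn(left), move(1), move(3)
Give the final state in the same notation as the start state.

(2, 0) facing south

initial: (3, 1) facing north
t=1 face(W) ⇒ (3, 1) facing west
t=2 move(1) ⇒ (2, 1) facing west
t=3 face(W) ⇒ (2, 1) facing west
t=4 turn(left) ⇒ (2, 1) facing south
t=5 move(1) ⇒ (2, 0) facing south
t=6 move(3) ⇒ (2, 0) facing south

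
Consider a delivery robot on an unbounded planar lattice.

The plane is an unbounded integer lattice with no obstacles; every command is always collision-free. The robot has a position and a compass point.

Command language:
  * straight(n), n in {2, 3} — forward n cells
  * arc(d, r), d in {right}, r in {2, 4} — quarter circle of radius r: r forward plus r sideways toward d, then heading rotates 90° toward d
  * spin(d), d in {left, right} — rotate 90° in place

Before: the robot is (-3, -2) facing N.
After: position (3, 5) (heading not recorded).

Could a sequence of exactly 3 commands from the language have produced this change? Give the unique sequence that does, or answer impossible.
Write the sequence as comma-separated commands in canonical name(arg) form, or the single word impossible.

straight(3), arc(right, 4), straight(2)

key: order matters: swapping straight(3) and straight(2) lands elsewhere
begin: (-3, -2) facing N
step 1 (straight(3)): (-3, 1) facing N
step 2 (arc(right, 4)): (1, 5) facing E
step 3 (straight(2)): (3, 5) facing E
uniquely the one of 216 3-step routes that fits.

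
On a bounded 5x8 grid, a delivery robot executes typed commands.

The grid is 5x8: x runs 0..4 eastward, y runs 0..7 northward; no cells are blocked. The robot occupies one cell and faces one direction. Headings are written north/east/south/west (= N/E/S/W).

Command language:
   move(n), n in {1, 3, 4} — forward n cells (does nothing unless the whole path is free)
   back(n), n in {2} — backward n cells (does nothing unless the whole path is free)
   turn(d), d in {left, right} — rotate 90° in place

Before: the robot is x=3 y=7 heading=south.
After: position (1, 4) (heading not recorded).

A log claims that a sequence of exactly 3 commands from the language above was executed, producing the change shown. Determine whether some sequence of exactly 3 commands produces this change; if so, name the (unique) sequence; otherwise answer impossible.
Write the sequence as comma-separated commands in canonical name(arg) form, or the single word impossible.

move(3), turn(left), back(2)

key: running back(2) before move(3) would end elsewhere — order is forced
initial: x=3 y=7 heading=south
1. move(3) → x=3 y=4 heading=south
2. turn(left) → x=3 y=4 heading=east
3. back(2) → x=1 y=4 heading=east
uniquely the one of 216 3-step routes that fits.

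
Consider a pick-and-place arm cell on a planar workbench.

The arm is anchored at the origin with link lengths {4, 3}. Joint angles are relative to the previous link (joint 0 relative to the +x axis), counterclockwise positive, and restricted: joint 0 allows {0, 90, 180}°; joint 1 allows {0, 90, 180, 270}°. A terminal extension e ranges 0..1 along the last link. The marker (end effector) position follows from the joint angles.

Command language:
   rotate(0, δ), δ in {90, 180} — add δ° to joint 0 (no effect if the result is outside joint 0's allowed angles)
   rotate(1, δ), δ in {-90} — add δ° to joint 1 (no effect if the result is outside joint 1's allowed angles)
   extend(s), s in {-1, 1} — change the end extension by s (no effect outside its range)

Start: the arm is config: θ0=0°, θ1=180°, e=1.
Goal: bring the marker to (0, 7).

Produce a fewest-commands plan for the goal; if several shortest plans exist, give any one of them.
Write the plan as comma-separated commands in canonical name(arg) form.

t0: config: θ0=0°, θ1=180°, e=1
[1] after rotate(1, -90): config: θ0=0°, θ1=90°, e=1
[2] after rotate(1, -90): config: θ0=0°, θ1=0°, e=1
[3] after extend(-1): config: θ0=0°, θ1=0°, e=0
[4] after rotate(0, 90): config: θ0=90°, θ1=0°, e=0
minimal: 4 command(s), checked below 4.

rotate(1, -90), rotate(1, -90), extend(-1), rotate(0, 90)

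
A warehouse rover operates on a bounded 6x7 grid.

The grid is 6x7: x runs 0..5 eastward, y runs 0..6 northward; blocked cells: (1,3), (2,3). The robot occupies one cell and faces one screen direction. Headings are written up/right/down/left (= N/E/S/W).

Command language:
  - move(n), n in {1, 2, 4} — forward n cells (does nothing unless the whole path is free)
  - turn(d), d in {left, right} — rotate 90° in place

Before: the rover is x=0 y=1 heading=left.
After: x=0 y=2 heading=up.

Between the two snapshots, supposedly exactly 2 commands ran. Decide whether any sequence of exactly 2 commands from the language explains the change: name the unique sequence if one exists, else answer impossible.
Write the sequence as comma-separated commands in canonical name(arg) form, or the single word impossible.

turn(right), move(1)

key: position moved to (0,2) AND the heading swung to N — translation plus rotation needed
t0: x=0 y=1 heading=left
t=1 turn(right) ⇒ x=0 y=1 heading=up
t=2 move(1) ⇒ x=0 y=2 heading=up
all 25 alternatives checked — unique.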